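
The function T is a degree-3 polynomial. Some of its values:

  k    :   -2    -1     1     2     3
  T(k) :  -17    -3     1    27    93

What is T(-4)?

Write T(k) = ak³ + bk² + ck + d; the 5 given values yield a linear system in the 4 coefficients.
Solving, T(k) = 3k³ + 2k² - k - 3.
Then T(-4) = -159.

-159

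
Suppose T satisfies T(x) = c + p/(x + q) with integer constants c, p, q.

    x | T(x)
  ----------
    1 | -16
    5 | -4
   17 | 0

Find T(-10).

(T(x) − c)(x + q) = p for each data point; the three points give a linear system in c and q, then p follows.
Solving: c = 2, q = 1, p = -36, so T(x) = 2 − 36/(x + 1).
Then T(-10) = 2 − 36/(-9) = 6.

6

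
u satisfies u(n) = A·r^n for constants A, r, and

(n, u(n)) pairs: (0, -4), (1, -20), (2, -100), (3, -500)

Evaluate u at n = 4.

Consecutive ratio: -20/(-4) = 5, and -100/(-20) = 5, so r = 5.
Then A·5^0 = -4 gives A = -4, and u(n) = -4·5^n.
u(4) = -4·5^4 = -2500.

-2500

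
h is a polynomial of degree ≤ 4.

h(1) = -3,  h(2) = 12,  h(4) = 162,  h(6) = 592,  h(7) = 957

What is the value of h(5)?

Write h(k) = ak^4 + bk³ + ck² + dk + e; the 5 given values yield a linear system in the 5 coefficients.
Solving, the leading coefficient vanishes, and h(k) = 3k³ - k² - 3k - 2.
Then h(5) = 333.

333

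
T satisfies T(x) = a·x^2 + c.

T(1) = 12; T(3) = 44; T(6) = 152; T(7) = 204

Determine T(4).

72

From T(1) = 12 and T(3) = 44: 1a + c = 12 and 9a + c = 44.
Subtracting: 8a = 32, so a = 4; then c = 12 − 4·1 = 8.
So T(x) = 4x² + 8, and T(4) = 72.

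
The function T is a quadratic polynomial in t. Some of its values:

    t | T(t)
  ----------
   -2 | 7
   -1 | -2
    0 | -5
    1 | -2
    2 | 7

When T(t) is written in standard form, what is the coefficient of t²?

3

Write T(t) = at² + bt + c; the 5 given values yield a linear system in the 3 coefficients.
Solving, T(t) = 3t² - 5.
The coefficient of t² is 3.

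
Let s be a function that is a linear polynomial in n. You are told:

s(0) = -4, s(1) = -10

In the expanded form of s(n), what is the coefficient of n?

-6

Write s(n) = an + b; the 2 given values yield a linear system in the 2 coefficients.
Solving, s(n) = -6n - 4.
The coefficient of n is -6.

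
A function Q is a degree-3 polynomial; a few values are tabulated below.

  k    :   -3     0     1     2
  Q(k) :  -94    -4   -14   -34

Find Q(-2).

-38

Write Q(k) = ak³ + bk² + ck + d; the 4 given values yield a linear system in the 4 coefficients.
Solving, Q(k) = k³ - 8k² - 3k - 4.
Then Q(-2) = -38.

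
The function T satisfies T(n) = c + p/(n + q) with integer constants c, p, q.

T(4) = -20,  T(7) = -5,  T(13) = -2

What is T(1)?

(T(n) − c)(n + q) = p for each data point; the three points give a linear system in c and q, then p follows.
Solving: c = 0, q = -3, p = -20, so T(n) = -20/(n − 3).
Then T(1) = 0 − 20/(-2) = 10.

10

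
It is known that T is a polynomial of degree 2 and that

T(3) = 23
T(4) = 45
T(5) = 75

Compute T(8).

Write T(n) = an² + bn + c; the 3 given values yield a linear system in the 3 coefficients.
Solving, T(n) = 4n² - 6n + 5.
Then T(8) = 213.

213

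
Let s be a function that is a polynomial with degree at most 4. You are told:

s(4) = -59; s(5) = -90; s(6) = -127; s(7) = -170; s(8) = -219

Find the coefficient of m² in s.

-3

Write s(m) = am^4 + bm³ + cm² + dm + e; the 5 given values yield a linear system in the 5 coefficients.
Solving, the top 2 coefficients vanish, and s(m) = -3m² - 4m + 5.
The coefficient of m² is -3.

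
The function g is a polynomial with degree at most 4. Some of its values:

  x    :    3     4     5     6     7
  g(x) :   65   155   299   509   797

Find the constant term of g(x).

Write g(x) = ax^4 + bx³ + cx² + dx + e; the 5 given values yield a linear system in the 5 coefficients.
Solving, the leading coefficient vanishes, and g(x) = 2x³ + 3x² - 5x - 1.
The constant term is g(0) = -1.

-1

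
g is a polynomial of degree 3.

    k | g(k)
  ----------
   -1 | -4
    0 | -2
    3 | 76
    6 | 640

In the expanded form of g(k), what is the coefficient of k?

Write g(k) = ak³ + bk² + ck + d; the 4 given values yield a linear system in the 4 coefficients.
Solving, g(k) = 3k³ - k - 2.
The coefficient of k is -1.

-1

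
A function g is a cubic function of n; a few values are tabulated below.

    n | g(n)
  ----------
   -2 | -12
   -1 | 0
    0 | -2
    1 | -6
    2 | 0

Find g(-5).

-252

Write g(n) = an³ + bn² + cn + d; the 5 given values yield a linear system in the 4 coefficients.
Solving, g(n) = 2n³ - n² - 5n - 2.
Then g(-5) = -252.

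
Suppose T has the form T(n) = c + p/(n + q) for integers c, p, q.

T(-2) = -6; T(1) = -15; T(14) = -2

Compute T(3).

9

(T(n) − c)(n + q) = p for each data point; the three points give a linear system in c and q, then p follows.
Solving: c = -3, q = -2, p = 12, so T(n) = -3 + 12/(n − 2).
Then T(3) = -3 + 12/1 = 9.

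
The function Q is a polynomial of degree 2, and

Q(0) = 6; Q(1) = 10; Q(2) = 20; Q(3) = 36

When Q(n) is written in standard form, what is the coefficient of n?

First differences: 4, 10, 16. Second differences: 6, 6.
Level-2 differences are constant, so Q has degree 2.
Fitting a degree-2 polynomial gives Q(n) = 3n² + n + 6.
The coefficient of n is 1.

1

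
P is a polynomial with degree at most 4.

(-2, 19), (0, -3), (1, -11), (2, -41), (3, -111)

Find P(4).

-239

Write P(x) = ax^4 + bx³ + cx² + dx + e; the 5 given values yield a linear system in the 5 coefficients.
Solving, the leading coefficient vanishes, and P(x) = -3x³ - 2x² - 3x - 3.
Then P(4) = -239.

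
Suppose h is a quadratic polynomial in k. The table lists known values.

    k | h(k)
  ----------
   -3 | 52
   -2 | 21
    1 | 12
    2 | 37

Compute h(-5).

Write h(k) = ak² + bk + c; the 4 given values yield a linear system in the 3 coefficients.
Solving, h(k) = 7k² + 4k + 1.
Then h(-5) = 156.

156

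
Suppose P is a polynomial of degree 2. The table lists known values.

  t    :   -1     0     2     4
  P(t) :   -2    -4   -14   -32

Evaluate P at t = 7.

-74

Write P(t) = at² + bt + c; the 4 given values yield a linear system in the 3 coefficients.
Solving, P(t) = -t² - 3t - 4.
Then P(7) = -74.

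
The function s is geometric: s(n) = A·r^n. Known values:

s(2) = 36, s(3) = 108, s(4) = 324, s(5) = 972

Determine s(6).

Consecutive ratio: 108/36 = 3, and 324/108 = 3, so r = 3.
Then A·3^2 = 36 gives A = 4, and s(n) = 4·3^n.
s(6) = 4·3^6 = 2916.

2916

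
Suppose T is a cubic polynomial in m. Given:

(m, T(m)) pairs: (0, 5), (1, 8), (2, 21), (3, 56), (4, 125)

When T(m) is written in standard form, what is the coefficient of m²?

Write T(m) = am³ + bm² + cm + d; the 5 given values yield a linear system in the 4 coefficients.
Solving, T(m) = 2m³ - m² + 2m + 5.
The coefficient of m² is -1.

-1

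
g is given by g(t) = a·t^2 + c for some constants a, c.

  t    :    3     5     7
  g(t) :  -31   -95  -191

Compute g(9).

-319

From g(3) = -31 and g(5) = -95: 9a + c = -31 and 25a + c = -95.
Subtracting: 16a = -64, so a = -4; then c = -31 − (-4)·9 = 5.
So g(t) = -4t² + 5, and g(9) = -319.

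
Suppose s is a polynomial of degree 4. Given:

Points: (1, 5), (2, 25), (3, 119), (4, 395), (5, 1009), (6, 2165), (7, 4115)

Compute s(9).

11645

First differences: 20, 94, 276, 614, 1156, 1950. Second differences: 74, 182, 338, 542, 794. Third differences: 108, 156, 204, 252. Fourth differences: 48, 48, 48.
Level-4 differences are constant, so s has degree 4.
Fitting a degree-4 polynomial gives s(n) = 2n^4 - 2n³ - n² + 7n - 1.
Then s(9) = 11645.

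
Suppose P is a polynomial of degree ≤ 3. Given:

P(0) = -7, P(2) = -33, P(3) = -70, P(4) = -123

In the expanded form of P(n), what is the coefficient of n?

Write P(n) = an³ + bn² + cn + d; the 4 given values yield a linear system in the 4 coefficients.
Solving, the leading coefficient vanishes, and P(n) = -8n² + 3n - 7.
The coefficient of n is 3.

3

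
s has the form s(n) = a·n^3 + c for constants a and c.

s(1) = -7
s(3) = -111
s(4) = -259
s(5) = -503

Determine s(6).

From s(1) = -7 and s(3) = -111: 1a + c = -7 and 27a + c = -111.
Subtracting: 26a = -104, so a = -4; then c = -7 − (-4)·1 = -3.
So s(n) = -4n³ − 3, and s(6) = -867.

-867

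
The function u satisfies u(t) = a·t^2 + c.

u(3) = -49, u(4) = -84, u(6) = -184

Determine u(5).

From u(3) = -49 and u(4) = -84: 9a + c = -49 and 16a + c = -84.
Subtracting: 7a = -35, so a = -5; then c = -49 − (-5)·9 = -4.
So u(t) = -5t² − 4, and u(5) = -129.

-129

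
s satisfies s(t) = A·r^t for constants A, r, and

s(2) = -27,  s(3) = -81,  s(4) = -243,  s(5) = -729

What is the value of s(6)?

Consecutive ratio: -81/(-27) = 3, and -243/(-81) = 3, so r = 3.
Then A·3^2 = -27 gives A = -3, and s(t) = -3·3^t.
s(6) = -3·3^6 = -2187.

-2187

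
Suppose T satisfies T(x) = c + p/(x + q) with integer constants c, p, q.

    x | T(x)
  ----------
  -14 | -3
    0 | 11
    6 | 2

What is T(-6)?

(T(x) − c)(x + q) = p for each data point; the three points give a linear system in c and q, then p follows.
Solving: c = -1, q = 2, p = 24, so T(x) = -1 + 24/(x + 2).
Then T(-6) = -1 + 24/(-4) = -7.

-7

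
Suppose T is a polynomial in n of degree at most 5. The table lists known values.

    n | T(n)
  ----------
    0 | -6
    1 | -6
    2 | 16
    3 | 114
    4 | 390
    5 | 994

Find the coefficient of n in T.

-5

First differences: 0, 22, 98, 276, 604. Second differences: 22, 76, 178, 328. Third differences: 54, 102, 150. Fourth differences: 48, 48.
Level-4 differences are constant, so T has degree 4.
Fitting a degree-4 polynomial gives T(n) = 2n^4 - 3n³ + 6n² - 5n - 6.
The coefficient of n is -5.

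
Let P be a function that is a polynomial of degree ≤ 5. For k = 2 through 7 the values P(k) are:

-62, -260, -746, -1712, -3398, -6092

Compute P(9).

Write P(k) = ak^5 + bk^4 + ck³ + dk² + ek + p; the 6 given values yield a linear system in the 6 coefficients.
Solving, the leading coefficient vanishes, and P(k) = -2k^4 - 4k³ + 2k² - 2k - 2.
Then P(9) = -15896.

-15896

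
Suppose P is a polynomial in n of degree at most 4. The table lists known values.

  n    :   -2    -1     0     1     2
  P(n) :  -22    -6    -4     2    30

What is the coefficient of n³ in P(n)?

3

First differences: 16, 2, 6, 28. Second differences: -14, 4, 22. Third differences: 18, 18.
Level-3 differences are constant, so P has degree 3.
Fitting a degree-3 polynomial gives P(n) = 3n³ + 2n² + n - 4.
The coefficient of n³ is 3.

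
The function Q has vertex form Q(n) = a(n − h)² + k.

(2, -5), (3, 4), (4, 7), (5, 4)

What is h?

4

First differences 9, 3, -3; second difference -6 = 2a, so a = -3.
Expanding, the n-coefficient is −2ah = 6h; matching it to the data gives h = 4, and then k = 7.
So Q(n) = -3(n − 4)² + 7.
Hence h = 4.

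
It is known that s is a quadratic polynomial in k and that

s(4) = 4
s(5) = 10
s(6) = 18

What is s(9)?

54

Write s(k) = ak² + bk + c; the 3 given values yield a linear system in the 3 coefficients.
Solving, s(k) = k² - 3k.
Then s(9) = 54.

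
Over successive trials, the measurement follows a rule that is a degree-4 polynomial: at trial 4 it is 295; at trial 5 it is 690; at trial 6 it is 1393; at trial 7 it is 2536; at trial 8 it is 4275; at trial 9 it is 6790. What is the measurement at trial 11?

14988

Write the value at m as Q(m).
First differences: 395, 703, 1143, 1739, 2515. Second differences: 308, 440, 596, 776. Third differences: 132, 156, 180. Fourth differences: 24, 24.
Level-4 differences are constant, so Q has degree 4.
Fitting a degree-4 polynomial gives Q(m) = m^4 + 3m² - m - 5.
Then Q(11) = 14988.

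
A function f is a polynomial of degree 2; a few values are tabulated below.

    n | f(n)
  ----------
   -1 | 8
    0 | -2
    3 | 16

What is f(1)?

-4

Write f(n) = an² + bn + c; the 3 given values yield a linear system in the 3 coefficients.
Solving, f(n) = 4n² - 6n - 2.
Then f(1) = -4.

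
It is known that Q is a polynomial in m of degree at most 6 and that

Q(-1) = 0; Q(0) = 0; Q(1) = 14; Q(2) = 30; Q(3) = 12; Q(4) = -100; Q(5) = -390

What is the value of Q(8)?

-3528

First differences: 0, 14, 16, -18, -112, -290. Second differences: 14, 2, -34, -94, -178. Third differences: -12, -36, -60, -84. Fourth differences: -24, -24, -24.
Level-4 differences are constant, so Q has degree 4.
Fitting a degree-4 polynomial gives Q(m) = -m^4 + 8m² + 7m.
Then Q(8) = -3528.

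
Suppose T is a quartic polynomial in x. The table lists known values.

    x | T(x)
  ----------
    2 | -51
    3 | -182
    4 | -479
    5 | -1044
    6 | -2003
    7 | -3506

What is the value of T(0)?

First differences: -131, -297, -565, -959, -1503. Second differences: -166, -268, -394, -544. Third differences: -102, -126, -150. Fourth differences: -24, -24.
Level-4 differences are constant, so T has degree 4.
Fitting a degree-4 polynomial gives T(x) = -x^4 - 3x³ - x² - 4x + 1.
Then T(0) = 1.

1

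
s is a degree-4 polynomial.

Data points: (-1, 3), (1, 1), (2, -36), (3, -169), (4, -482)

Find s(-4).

Write s(t) = at^4 + bt³ + ct² + dt + e; the 5 given values yield a linear system in the 5 coefficients.
Solving, s(t) = -t^4 - 4t³ + t² + 3t + 2.
Then s(-4) = 6.

6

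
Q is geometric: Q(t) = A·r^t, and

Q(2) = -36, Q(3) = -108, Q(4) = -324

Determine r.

3

Consecutive ratio: -108/(-36) = 3, and -324/(-108) = 3, so r = 3.
Then A·3^2 = -36 gives A = -4, and Q(t) = -4·3^t.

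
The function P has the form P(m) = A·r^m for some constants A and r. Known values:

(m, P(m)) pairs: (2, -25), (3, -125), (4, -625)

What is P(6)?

Consecutive ratio: -125/(-25) = 5, and -625/(-125) = 5, so r = 5.
Then A·5^2 = -25 gives A = -1, and P(m) = -1·5^m.
P(6) = -1·5^6 = -15625.

-15625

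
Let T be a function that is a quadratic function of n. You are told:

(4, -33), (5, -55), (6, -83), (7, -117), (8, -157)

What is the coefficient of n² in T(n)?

Write T(n) = an² + bn + c; the 5 given values yield a linear system in the 3 coefficients.
Solving, T(n) = -3n² + 5n - 5.
The coefficient of n² is -3.

-3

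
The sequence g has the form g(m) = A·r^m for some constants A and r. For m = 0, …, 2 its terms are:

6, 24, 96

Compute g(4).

Consecutive ratio: 24/6 = 4, and 96/24 = 4, so r = 4.
Then A·4^0 = 6 gives A = 6, and g(m) = 6·4^m.
g(4) = 6·4^4 = 1536.

1536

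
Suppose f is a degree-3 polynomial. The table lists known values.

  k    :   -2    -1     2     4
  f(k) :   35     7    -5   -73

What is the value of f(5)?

-161

Write f(k) = ak³ + bk² + ck + d; the 4 given values yield a linear system in the 4 coefficients.
Solving, f(k) = -2k³ + 4k² - 2k - 1.
Then f(5) = -161.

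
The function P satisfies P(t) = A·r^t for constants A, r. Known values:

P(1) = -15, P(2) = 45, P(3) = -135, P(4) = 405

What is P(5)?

Consecutive ratio: 45/(-15) = -3, and -135/45 = -3, so r = -3.
Then A·(-3)^1 = -15 gives A = 5, and P(t) = 5·(-3)^t.
P(5) = 5·(-3)^5 = -1215.

-1215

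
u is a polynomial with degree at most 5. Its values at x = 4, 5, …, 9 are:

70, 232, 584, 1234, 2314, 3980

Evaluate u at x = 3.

14

First differences: 162, 352, 650, 1080, 1666. Second differences: 190, 298, 430, 586. Third differences: 108, 132, 156. Fourth differences: 24, 24.
Level-4 differences are constant, so u has degree 4.
Fitting a degree-4 polynomial gives u(x) = x^4 - 4x³ + 4x² + x + 2.
Then u(3) = 14.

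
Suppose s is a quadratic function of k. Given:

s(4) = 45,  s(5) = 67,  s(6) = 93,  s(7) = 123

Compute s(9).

First differences: 22, 26, 30. Second differences: 4, 4.
Level-2 differences are constant, so s has degree 2.
Fitting a degree-2 polynomial gives s(k) = 2k² + 4k - 3.
Then s(9) = 195.

195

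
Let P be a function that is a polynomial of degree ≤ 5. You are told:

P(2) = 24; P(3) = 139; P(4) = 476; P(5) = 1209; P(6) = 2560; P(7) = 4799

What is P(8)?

8244

First differences: 115, 337, 733, 1351, 2239. Second differences: 222, 396, 618, 888. Third differences: 174, 222, 270. Fourth differences: 48, 48.
Level-4 differences are constant, so P has degree 4.
Fitting a degree-4 polynomial gives P(n) = 2n^4 + n³ - 8n² + 6n + 4.
Then P(8) = 8244.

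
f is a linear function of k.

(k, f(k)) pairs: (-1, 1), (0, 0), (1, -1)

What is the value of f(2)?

First differences: -1, -1.
Level-1 differences are constant, so f has degree 1.
Fitting a degree-1 polynomial gives f(k) = -k.
Then f(2) = -2.

-2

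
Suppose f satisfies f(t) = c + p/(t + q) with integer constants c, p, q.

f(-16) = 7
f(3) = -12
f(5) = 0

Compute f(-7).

(f(t) − c)(t + q) = p for each data point; the three points give a linear system in c and q, then p follows.
Solving: c = 6, q = -2, p = -18, so f(t) = 6 − 18/(t − 2).
Then f(-7) = 6 − 18/(-9) = 8.

8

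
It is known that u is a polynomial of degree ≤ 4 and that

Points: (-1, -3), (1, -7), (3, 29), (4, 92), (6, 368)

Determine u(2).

0

Write u(m) = am^4 + bm³ + cm² + dm + e; the 5 given values yield a linear system in the 5 coefficients.
Solving, the leading coefficient vanishes, and u(m) = 2m³ - m² - 4m - 4.
Then u(2) = 0.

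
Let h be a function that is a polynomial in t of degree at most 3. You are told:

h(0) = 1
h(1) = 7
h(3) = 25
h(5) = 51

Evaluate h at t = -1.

Write h(t) = at³ + bt² + ct + d; the 4 given values yield a linear system in the 4 coefficients.
Solving, the leading coefficient vanishes, and h(t) = t² + 5t + 1.
Then h(-1) = -3.

-3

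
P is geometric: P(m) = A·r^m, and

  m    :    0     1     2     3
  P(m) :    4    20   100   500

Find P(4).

2500

Consecutive ratio: 20/4 = 5, and 100/20 = 5, so r = 5.
Then A·5^0 = 4 gives A = 4, and P(m) = 4·5^m.
P(4) = 4·5^4 = 2500.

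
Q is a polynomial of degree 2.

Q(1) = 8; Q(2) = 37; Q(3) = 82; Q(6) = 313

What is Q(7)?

Write Q(x) = ax² + bx + c; the 4 given values yield a linear system in the 3 coefficients.
Solving, Q(x) = 8x² + 5x - 5.
Then Q(7) = 422.

422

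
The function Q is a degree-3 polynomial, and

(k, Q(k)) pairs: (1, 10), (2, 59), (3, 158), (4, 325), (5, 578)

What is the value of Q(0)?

Write Q(k) = ak³ + bk² + ck + d; the 5 given values yield a linear system in the 4 coefficients.
Solving, Q(k) = 3k³ + 7k² + 7k - 7.
Then Q(0) = -7.

-7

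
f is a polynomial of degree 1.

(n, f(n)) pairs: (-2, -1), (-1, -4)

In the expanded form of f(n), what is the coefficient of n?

Write f(n) = an + b; the 2 given values yield a linear system in the 2 coefficients.
Solving, f(n) = -3n - 7.
The coefficient of n is -3.

-3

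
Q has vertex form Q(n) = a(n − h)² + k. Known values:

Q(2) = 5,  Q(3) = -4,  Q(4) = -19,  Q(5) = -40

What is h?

1

First differences -9, -15, -21; second difference -6 = 2a, so a = -3.
Expanding, the n-coefficient is −2ah = 6h; matching it to the data gives h = 1, and then k = 8.
So Q(n) = -3(n − 1)² + 8.
Hence h = 1.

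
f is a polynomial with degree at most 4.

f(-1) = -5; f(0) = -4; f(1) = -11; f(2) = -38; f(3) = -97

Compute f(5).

-359

Write f(k) = ak^4 + bk³ + ck² + dk + e; the 5 given values yield a linear system in the 5 coefficients.
Solving, the leading coefficient vanishes, and f(k) = -2k³ - 4k² - k - 4.
Then f(5) = -359.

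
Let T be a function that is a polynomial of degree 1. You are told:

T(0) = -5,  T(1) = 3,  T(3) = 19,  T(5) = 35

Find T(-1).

-13

Write T(n) = an + b; the 4 given values yield a linear system in the 2 coefficients.
Solving, T(n) = 8n - 5.
Then T(-1) = -13.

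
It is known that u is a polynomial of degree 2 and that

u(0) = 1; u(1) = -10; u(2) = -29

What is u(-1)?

4

Write u(m) = am² + bm + c; the 3 given values yield a linear system in the 3 coefficients.
Solving, u(m) = -4m² - 7m + 1.
Then u(-1) = 4.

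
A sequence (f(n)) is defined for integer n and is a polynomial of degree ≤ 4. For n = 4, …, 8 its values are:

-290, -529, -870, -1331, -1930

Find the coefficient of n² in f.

-6

Write f(n) = an^4 + bn³ + cn² + dn + e; the 5 given values yield a linear system in the 5 coefficients.
Solving, the leading coefficient vanishes, and f(n) = -3n³ - 6n² - 2n + 6.
The coefficient of n² is -6.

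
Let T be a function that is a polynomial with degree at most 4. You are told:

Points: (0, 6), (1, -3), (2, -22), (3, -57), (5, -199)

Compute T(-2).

18

Write T(n) = an^4 + bn³ + cn² + dn + e; the 5 given values yield a linear system in the 5 coefficients.
Solving, the leading coefficient vanishes, and T(n) = -n³ - 2n² - 6n + 6.
Then T(-2) = 18.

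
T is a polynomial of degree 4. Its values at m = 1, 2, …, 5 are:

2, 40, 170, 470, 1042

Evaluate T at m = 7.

Write T(m) = am^4 + bm³ + cm² + dm + e; the 5 given values yield a linear system in the 5 coefficients.
Solving, T(m) = m^4 + 3m³ + 3m² - 7m + 2.
Then T(7) = 3530.

3530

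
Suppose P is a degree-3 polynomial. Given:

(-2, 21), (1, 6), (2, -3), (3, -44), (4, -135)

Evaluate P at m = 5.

Write P(m) = am³ + bm² + cm + d; the 5 given values yield a linear system in the 4 coefficients.
Solving, P(m) = -3m³ + 2m² + 6m + 1.
Then P(5) = -294.

-294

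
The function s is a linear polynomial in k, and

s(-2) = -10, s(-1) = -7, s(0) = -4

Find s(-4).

Write s(k) = ak + b; the 3 given values yield a linear system in the 2 coefficients.
Solving, s(k) = 3k - 4.
Then s(-4) = -16.

-16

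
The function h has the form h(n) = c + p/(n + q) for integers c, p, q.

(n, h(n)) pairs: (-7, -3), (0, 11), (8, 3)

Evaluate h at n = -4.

(h(n) − c)(n + q) = p for each data point; the three points give a linear system in c and q, then p follows.
Solving: c = 1, q = 2, p = 20, so h(n) = 1 + 20/(n + 2).
Then h(-4) = 1 + 20/(-2) = -9.

-9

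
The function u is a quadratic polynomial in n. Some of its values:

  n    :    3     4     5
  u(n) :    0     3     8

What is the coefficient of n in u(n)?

-4

Write u(n) = an² + bn + c; the 3 given values yield a linear system in the 3 coefficients.
Solving, u(n) = n² - 4n + 3.
The coefficient of n is -4.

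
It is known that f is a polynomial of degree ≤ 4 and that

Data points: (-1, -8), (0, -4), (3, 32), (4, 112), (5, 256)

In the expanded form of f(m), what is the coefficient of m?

-3

Write f(m) = am^4 + bm³ + cm² + dm + e; the 5 given values yield a linear system in the 5 coefficients.
Solving, the leading coefficient vanishes, and f(m) = 3m³ - 4m² - 3m - 4.
The coefficient of m is -3.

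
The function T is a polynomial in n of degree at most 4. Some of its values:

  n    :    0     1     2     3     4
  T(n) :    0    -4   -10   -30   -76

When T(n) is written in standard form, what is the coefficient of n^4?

First differences: -4, -6, -20, -46. Second differences: -2, -14, -26. Third differences: -12, -12.
Level-3 differences are constant, so T has degree 3.
Fitting a degree-3 polynomial gives T(n) = -2n³ + 5n² - 7n.
The coefficient of n^4 is 0.

0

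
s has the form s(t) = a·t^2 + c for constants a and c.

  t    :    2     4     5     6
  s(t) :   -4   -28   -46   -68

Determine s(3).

-14

From s(2) = -4 and s(4) = -28: 4a + c = -4 and 16a + c = -28.
Subtracting: 12a = -24, so a = -2; then c = -4 − (-2)·4 = 4.
So s(t) = -2t² + 4, and s(3) = -14.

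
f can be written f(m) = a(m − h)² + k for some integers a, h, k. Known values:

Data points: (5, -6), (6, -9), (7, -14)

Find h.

4

First differences -3, -5; second difference -2 = 2a, so a = -1.
Expanding, the m-coefficient is −2ah = 2h; matching it to the data gives h = 4, and then k = -5.
So f(m) = -1(m − 4)² − 5.
Hence h = 4.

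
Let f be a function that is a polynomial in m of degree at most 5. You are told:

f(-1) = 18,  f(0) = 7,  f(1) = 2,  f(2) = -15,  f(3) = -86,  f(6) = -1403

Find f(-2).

Write f(m) = am^5 + bm^4 + cm³ + dm² + em + p; the 6 given values yield a linear system in the 6 coefficients.
Solving, the leading coefficient vanishes, and f(m) = -m^4 - m³ + 4m² - 7m + 7.
Then f(-2) = 29.

29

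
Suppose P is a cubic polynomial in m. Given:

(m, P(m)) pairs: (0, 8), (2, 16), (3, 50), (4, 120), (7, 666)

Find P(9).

Write P(m) = am³ + bm² + cm + d; the 5 given values yield a linear system in the 4 coefficients.
Solving, P(m) = 2m³ - 4m + 8.
Then P(9) = 1430.

1430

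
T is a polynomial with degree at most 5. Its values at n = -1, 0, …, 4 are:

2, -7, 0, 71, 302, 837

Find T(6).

Write T(n) = an^5 + bn^4 + cn³ + dn² + en + p; the 6 given values yield a linear system in the 6 coefficients.
Solving, the leading coefficient vanishes, and T(n) = 2n^4 + 4n³ + 6n² - 5n - 7.
Then T(6) = 3635.

3635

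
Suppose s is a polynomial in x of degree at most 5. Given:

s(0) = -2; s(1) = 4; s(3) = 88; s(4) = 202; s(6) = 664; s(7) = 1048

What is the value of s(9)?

Write s(x) = ax^5 + bx^4 + cx³ + dx² + ex + p; the 6 given values yield a linear system in the 6 coefficients.
Solving, the top 2 coefficients vanish, and s(x) = 3x³ + 3x - 2.
Then s(9) = 2212.

2212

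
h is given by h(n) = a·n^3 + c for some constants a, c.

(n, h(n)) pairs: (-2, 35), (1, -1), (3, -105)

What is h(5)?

-497

From h(-2) = 35 and h(1) = -1: -8a + c = 35 and 1a + c = -1.
Subtracting: 9a = -36, so a = -4; then c = 35 − (-4)·(-8) = 3.
So h(n) = -4n³ + 3, and h(5) = -497.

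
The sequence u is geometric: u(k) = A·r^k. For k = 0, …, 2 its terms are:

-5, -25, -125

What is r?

5

Consecutive ratio: -25/(-5) = 5, and -125/(-25) = 5, so r = 5.
Then A·5^0 = -5 gives A = -5, and u(k) = -5·5^k.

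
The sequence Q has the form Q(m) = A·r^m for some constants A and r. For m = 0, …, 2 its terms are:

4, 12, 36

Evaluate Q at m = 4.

324

Consecutive ratio: 12/4 = 3, and 36/12 = 3, so r = 3.
Then A·3^0 = 4 gives A = 4, and Q(m) = 4·3^m.
Q(4) = 4·3^4 = 324.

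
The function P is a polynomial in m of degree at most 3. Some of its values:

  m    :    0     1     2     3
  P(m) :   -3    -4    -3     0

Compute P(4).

5

First differences: -1, 1, 3. Second differences: 2, 2.
Level-2 differences are constant, so P has degree 2.
Extending the table by one column gives the next first difference 5, so P(4) = 0 + 5 = 5.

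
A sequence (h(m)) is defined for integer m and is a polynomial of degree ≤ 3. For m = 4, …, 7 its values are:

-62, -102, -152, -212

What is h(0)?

First differences: -40, -50, -60. Second differences: -10, -10.
Level-2 differences are constant, so h has degree 2.
Fitting a degree-2 polynomial gives h(m) = -5m² + 5m - 2.
The constant term is h(0) = -2.

-2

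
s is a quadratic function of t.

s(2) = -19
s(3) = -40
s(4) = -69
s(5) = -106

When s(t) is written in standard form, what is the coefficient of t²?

First differences: -21, -29, -37. Second differences: -8, -8.
Level-2 differences are constant, so s has degree 2.
Fitting a degree-2 polynomial gives s(t) = -4t² - t - 1.
The coefficient of t² is -4.

-4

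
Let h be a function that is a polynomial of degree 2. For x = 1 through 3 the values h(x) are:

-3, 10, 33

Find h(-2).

Write h(x) = ax² + bx + c; the 3 given values yield a linear system in the 3 coefficients.
Solving, h(x) = 5x² - 2x - 6.
Then h(-2) = 18.

18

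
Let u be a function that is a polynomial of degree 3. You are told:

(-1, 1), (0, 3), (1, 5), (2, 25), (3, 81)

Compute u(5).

First differences: 2, 2, 20, 56. Second differences: 0, 18, 36. Third differences: 18, 18.
Level-3 differences are constant, so u has degree 3.
Fitting a degree-3 polynomial gives u(n) = 3n³ - n + 3.
Then u(5) = 373.

373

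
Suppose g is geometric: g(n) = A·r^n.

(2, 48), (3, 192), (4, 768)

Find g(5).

Consecutive ratio: 192/48 = 4, and 768/192 = 4, so r = 4.
Then A·4^2 = 48 gives A = 3, and g(n) = 3·4^n.
g(5) = 3·4^5 = 3072.

3072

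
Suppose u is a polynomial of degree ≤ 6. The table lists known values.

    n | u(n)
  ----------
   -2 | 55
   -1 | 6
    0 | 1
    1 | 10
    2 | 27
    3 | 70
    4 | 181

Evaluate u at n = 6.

First differences: -49, -5, 9, 17, 43, 111. Second differences: 44, 14, 8, 26, 68. Third differences: -30, -6, 18, 42. Fourth differences: 24, 24, 24.
Level-4 differences are constant, so u has degree 4.
Fitting a degree-4 polynomial gives u(n) = n^4 - 3n³ + 6n² + 5n + 1.
Then u(6) = 895.

895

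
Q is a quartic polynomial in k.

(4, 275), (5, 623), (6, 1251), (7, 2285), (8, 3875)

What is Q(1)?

11

Write Q(k) = ak^4 + bk³ + ck² + dk + e; the 5 given values yield a linear system in the 5 coefficients.
Solving, Q(k) = k^4 - k³ + 4k² + 4k + 3.
Then Q(1) = 11.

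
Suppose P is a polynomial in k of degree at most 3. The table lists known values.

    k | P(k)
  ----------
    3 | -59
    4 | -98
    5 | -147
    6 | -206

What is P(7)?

-275

First differences: -39, -49, -59. Second differences: -10, -10.
Level-2 differences are constant, so P has degree 2.
Fitting a degree-2 polynomial gives P(k) = -5k² - 4k - 2.
Then P(7) = -275.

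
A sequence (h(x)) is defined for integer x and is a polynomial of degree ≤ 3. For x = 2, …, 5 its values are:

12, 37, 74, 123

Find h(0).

-2

Write h(x) = ax³ + bx² + cx + d; the 4 given values yield a linear system in the 4 coefficients.
Solving, the leading coefficient vanishes, and h(x) = 6x² - 5x - 2.
Then h(0) = -2.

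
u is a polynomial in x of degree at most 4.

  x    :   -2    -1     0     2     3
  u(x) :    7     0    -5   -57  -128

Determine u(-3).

28

Write u(x) = ax^4 + bx³ + cx² + dx + e; the 5 given values yield a linear system in the 5 coefficients.
Solving, the leading coefficient vanishes, and u(x) = -2x³ - 5x² - 8x - 5.
Then u(-3) = 28.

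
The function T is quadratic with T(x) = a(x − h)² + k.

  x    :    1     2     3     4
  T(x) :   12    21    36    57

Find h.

0

First differences 9, 15, 21; second difference 6 = 2a, so a = 3.
Expanding, the x-coefficient is −2ah = -6h; matching it to the data gives h = 0, and then k = 9.
So T(x) = 3(x + 0)² + 9.
Hence h = 0.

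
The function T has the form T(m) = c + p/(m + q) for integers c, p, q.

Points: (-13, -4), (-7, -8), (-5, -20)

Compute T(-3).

16

(T(m) − c)(m + q) = p for each data point; the three points give a linear system in c and q, then p follows.
Solving: c = -2, q = 4, p = 18, so T(m) = -2 + 18/(m + 4).
Then T(-3) = -2 + 18/1 = 16.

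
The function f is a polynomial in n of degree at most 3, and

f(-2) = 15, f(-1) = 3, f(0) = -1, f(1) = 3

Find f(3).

First differences: -12, -4, 4. Second differences: 8, 8.
Level-2 differences are constant, so f has degree 2.
Fitting a degree-2 polynomial gives f(n) = 4n² - 1.
Then f(3) = 35.

35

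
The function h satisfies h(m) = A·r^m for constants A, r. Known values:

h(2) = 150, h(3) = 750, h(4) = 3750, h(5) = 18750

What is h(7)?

Consecutive ratio: 750/150 = 5, and 3750/750 = 5, so r = 5.
Then A·5^2 = 150 gives A = 6, and h(m) = 6·5^m.
h(7) = 6·5^7 = 468750.

468750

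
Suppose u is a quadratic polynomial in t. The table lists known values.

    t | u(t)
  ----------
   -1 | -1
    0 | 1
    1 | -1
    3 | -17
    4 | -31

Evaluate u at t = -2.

-7

Write u(t) = at² + bt + c; the 5 given values yield a linear system in the 3 coefficients.
Solving, u(t) = -2t² + 1.
Then u(-2) = -7.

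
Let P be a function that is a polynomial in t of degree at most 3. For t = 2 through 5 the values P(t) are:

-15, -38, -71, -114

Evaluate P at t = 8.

-303

First differences: -23, -33, -43. Second differences: -10, -10.
Level-2 differences are constant, so P has degree 2.
Fitting a degree-2 polynomial gives P(t) = -5t² + 2t + 1.
Then P(8) = -303.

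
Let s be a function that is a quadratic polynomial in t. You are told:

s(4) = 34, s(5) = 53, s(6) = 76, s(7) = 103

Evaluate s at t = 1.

1

First differences: 19, 23, 27. Second differences: 4, 4.
Level-2 differences are constant, so s has degree 2.
Fitting a degree-2 polynomial gives s(t) = 2t² + t - 2.
Then s(1) = 1.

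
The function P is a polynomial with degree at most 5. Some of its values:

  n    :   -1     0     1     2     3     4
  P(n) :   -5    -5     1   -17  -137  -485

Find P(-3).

-107

Write P(n) = an^5 + bn^4 + cn³ + dn² + en + p; the 6 given values yield a linear system in the 6 coefficients.
Solving, the leading coefficient vanishes, and P(n) = -2n^4 - n³ + 5n² + 4n - 5.
Then P(-3) = -107.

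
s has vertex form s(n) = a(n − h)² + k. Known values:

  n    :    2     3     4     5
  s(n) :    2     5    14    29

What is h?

2

First differences 3, 9, 15; second difference 6 = 2a, so a = 3.
Expanding, the n-coefficient is −2ah = -6h; matching it to the data gives h = 2, and then k = 2.
So s(n) = 3(n − 2)² + 2.
Hence h = 2.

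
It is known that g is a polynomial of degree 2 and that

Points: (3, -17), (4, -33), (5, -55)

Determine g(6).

-83

Write g(t) = at² + bt + c; the 3 given values yield a linear system in the 3 coefficients.
Solving, g(t) = -3t² + 5t - 5.
Then g(6) = -83.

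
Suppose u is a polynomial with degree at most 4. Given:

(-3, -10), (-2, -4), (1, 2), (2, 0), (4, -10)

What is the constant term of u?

2

Write u(m) = am^4 + bm³ + cm² + dm + e; the 5 given values yield a linear system in the 5 coefficients.
Solving, the top 2 coefficients vanish, and u(m) = -m² + m + 2.
The constant term is u(0) = 2.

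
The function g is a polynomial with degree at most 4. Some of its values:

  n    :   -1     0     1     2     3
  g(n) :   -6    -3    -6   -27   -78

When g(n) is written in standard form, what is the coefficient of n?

First differences: 3, -3, -21, -51. Second differences: -6, -18, -30. Third differences: -12, -12.
Level-3 differences are constant, so g has degree 3.
Fitting a degree-3 polynomial gives g(n) = -2n³ - 3n² + 2n - 3.
The coefficient of n is 2.

2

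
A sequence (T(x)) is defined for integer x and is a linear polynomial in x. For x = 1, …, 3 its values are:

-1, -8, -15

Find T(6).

First differences: -7, -7.
Level-1 differences are constant, so T has degree 1.
Fitting a degree-1 polynomial gives T(x) = -7x + 6.
Then T(6) = -36.

-36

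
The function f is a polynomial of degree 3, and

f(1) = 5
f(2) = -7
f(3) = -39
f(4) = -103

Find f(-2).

41

Write f(t) = at³ + bt² + ct + d; the 4 given values yield a linear system in the 4 coefficients.
Solving, f(t) = -2t³ + 2t² - 4t + 9.
Then f(-2) = 41.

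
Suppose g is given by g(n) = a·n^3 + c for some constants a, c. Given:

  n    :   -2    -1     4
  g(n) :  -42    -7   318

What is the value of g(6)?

From g(-2) = -42 and g(-1) = -7: -8a + c = -42 and -1a + c = -7.
Subtracting: 7a = 35, so a = 5; then c = -42 − 5·(-8) = -2.
So g(n) = 5n³ − 2, and g(6) = 1078.

1078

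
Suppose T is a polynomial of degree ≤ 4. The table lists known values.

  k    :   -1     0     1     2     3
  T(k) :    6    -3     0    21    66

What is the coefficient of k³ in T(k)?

First differences: -9, 3, 21, 45. Second differences: 12, 18, 24. Third differences: 6, 6.
Level-3 differences are constant, so T has degree 3.
Fitting a degree-3 polynomial gives T(k) = k³ + 6k² - 4k - 3.
The coefficient of k³ is 1.

1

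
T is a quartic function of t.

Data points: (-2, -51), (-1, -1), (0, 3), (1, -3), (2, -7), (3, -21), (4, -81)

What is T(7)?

-1257

First differences: 50, 4, -6, -4, -14, -60. Second differences: -46, -10, 2, -10, -46. Third differences: 36, 12, -12, -36. Fourth differences: -24, -24, -24.
Level-4 differences are constant, so T has degree 4.
Fitting a degree-4 polynomial gives T(t) = -t^4 + 4t³ - 4t² - 5t + 3.
Then T(7) = -1257.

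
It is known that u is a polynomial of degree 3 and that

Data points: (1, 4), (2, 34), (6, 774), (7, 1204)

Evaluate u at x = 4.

244

Write u(x) = ax³ + bx² + cx + d; the 4 given values yield a linear system in the 4 coefficients.
Solving, u(x) = 3x³ + 4x² - 3x.
Then u(4) = 244.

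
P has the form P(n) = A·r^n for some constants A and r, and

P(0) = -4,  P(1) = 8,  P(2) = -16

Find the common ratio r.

Consecutive ratio: 8/(-4) = -2, and -16/8 = -2, so r = -2.
Then A·(-2)^0 = -4 gives A = -4, and P(n) = -4·(-2)^n.

-2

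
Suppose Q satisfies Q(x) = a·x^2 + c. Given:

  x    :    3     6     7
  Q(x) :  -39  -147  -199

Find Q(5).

From Q(3) = -39 and Q(6) = -147: 9a + c = -39 and 36a + c = -147.
Subtracting: 27a = -108, so a = -4; then c = -39 − (-4)·9 = -3.
So Q(x) = -4x² − 3, and Q(5) = -103.

-103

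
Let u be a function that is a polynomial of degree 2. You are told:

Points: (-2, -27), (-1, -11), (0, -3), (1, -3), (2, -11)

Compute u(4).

-51

First differences: 16, 8, 0, -8. Second differences: -8, -8, -8.
Level-2 differences are constant, so u has degree 2.
Fitting a degree-2 polynomial gives u(m) = -4m² + 4m - 3.
Then u(4) = -51.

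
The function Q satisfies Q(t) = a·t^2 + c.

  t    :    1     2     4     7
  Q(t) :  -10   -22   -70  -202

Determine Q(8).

From Q(1) = -10 and Q(2) = -22: 1a + c = -10 and 4a + c = -22.
Subtracting: 3a = -12, so a = -4; then c = -10 − (-4)·1 = -6.
So Q(t) = -4t² − 6, and Q(8) = -262.

-262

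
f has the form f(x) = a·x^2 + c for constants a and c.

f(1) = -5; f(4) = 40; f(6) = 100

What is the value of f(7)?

From f(1) = -5 and f(4) = 40: 1a + c = -5 and 16a + c = 40.
Subtracting: 15a = 45, so a = 3; then c = -5 − 3·1 = -8.
So f(x) = 3x² − 8, and f(7) = 139.

139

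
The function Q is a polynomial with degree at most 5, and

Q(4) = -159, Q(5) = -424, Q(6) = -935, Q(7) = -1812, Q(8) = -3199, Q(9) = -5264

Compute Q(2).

First differences: -265, -511, -877, -1387, -2065. Second differences: -246, -366, -510, -678. Third differences: -120, -144, -168. Fourth differences: -24, -24.
Level-4 differences are constant, so Q has degree 4.
Fitting a degree-4 polynomial gives Q(k) = -k^4 + 2k³ - 2k² + 1.
Then Q(2) = -7.

-7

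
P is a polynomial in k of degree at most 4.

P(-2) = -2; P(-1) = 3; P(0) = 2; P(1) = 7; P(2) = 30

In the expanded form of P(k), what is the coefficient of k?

Write P(k) = ak^4 + bk³ + ck² + dk + e; the 5 given values yield a linear system in the 5 coefficients.
Solving, the leading coefficient vanishes, and P(k) = 2k³ + 3k² + 2.
The coefficient of k is 0.

0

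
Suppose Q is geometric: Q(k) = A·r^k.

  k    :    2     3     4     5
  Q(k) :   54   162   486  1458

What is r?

3

Consecutive ratio: 162/54 = 3, and 486/162 = 3, so r = 3.
Then A·3^2 = 54 gives A = 6, and Q(k) = 6·3^k.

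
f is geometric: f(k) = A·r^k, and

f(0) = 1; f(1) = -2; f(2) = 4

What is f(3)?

Consecutive ratio: -2/1 = -2, and 4/(-2) = -2, so r = -2.
Then A·(-2)^0 = 1 gives A = 1, and f(k) = 1·(-2)^k.
f(3) = 1·(-2)^3 = -8.

-8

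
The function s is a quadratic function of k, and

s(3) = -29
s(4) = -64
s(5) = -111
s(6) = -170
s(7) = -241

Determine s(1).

First differences: -35, -47, -59, -71. Second differences: -12, -12, -12.
Level-2 differences are constant, so s has degree 2.
Fitting a degree-2 polynomial gives s(k) = -6k² + 7k + 4.
Then s(1) = 5.

5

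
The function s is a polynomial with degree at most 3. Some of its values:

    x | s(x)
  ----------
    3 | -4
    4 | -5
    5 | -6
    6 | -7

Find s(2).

First differences: -1, -1, -1.
Level-1 differences are constant, so s has degree 1.
Fitting a degree-1 polynomial gives s(x) = -x - 1.
Then s(2) = -3.

-3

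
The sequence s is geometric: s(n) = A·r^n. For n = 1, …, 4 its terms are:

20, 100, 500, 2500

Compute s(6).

62500

Consecutive ratio: 100/20 = 5, and 500/100 = 5, so r = 5.
Then A·5^1 = 20 gives A = 4, and s(n) = 4·5^n.
s(6) = 4·5^6 = 62500.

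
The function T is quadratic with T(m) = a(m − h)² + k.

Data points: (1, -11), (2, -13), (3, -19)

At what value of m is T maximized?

First differences -2, -6; second difference -4 = 2a, so a = -2.
Expanding, the m-coefficient is −2ah = 4h; matching it to the data gives h = 1, and then k = -11.
So T(m) = -2(m − 1)² − 11.
Hence h = 1.

1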